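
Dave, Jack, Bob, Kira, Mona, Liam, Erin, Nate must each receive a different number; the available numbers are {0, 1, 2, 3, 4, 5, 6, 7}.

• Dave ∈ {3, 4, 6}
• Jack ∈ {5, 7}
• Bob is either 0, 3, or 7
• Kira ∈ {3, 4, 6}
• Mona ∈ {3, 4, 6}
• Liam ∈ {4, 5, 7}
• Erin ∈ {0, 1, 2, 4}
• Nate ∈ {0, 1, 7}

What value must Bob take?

0

Among the 8 variables, 2 fits only Erin (and all 8 values in {0, 1, 2, 3, 4, 5, 6, 7} must be used), so Erin = 2.
The 7 still-open variables together cover exactly {0, 1, 3, 4, 5, 6, 7} — 7 values for 7 variables — and 1 appears only in Nate's list, so Nate = 1.
The 6 still-open variables draw from only 6 values {0, 3, 4, 5, 6, 7}, so each is used; only Bob can be 0, hence Bob = 0.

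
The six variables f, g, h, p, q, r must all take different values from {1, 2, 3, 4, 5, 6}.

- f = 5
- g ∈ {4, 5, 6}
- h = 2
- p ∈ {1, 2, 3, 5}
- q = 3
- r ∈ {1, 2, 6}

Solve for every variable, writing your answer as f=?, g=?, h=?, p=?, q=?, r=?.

f's domain is down to {5}, so f = 5. So g, p can't be 5.
That leaves h = 2. Strike 2 from p, r.
q must be 3 (only option left). So p can't be 3.
p has just one choice, so p = 1. Strike 1 from r.
r has just one choice, so r = 6. Remove 6 from g.
That leaves g = 4.

f=5, g=4, h=2, p=1, q=3, r=6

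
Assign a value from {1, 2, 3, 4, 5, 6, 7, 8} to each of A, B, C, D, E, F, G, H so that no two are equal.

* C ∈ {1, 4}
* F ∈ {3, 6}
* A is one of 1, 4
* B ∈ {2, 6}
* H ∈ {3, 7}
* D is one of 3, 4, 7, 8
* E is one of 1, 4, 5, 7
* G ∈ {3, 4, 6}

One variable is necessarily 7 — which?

H

Among the 8 variables, 2 fits only B (and all 8 values in {1, 2, 3, 4, 5, 6, 7, 8} must be used), so B = 2.
The 7 still-open variables draw from only 7 values {1, 3, 4, 5, 6, 7, 8}, so each is used; only E can be 5, hence E = 5.
The 6 still-open variables draw from only 6 values {1, 3, 4, 6, 7, 8}, so each is used; only D can be 8, hence D = 8.
The 5 still-open variables draw from only 5 values {1, 3, 4, 6, 7}, so each is used; only H can be 7, hence H = 7.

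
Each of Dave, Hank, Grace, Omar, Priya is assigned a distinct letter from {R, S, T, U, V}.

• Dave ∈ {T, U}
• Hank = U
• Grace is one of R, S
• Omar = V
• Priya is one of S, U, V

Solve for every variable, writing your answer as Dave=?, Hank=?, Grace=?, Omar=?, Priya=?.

Hank's domain is down to {U}, so Hank = U. Remove U from Dave, Priya.
Omar's domain is down to {V}, so Omar = V. So Priya can't be V.
Priya's domain is down to {S}, so Priya = S. So Grace can't be S.
Dave's domain is down to {T}, so Dave = T.
Grace must be R (only option left).

Dave=T, Hank=U, Grace=R, Omar=V, Priya=S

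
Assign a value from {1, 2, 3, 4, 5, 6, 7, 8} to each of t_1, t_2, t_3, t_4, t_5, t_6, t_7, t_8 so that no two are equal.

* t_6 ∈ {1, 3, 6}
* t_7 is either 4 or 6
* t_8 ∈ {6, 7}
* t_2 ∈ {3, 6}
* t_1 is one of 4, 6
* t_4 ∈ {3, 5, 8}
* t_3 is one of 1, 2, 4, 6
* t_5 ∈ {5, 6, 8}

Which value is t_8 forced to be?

7

Among the 8 variables, 2 fits only t_3 (and all 8 values in {1, 2, 3, 4, 5, 6, 7, 8} must be used), so t_3 = 2.
The 7 still-open variables together cover exactly {1, 3, 4, 5, 6, 7, 8} — 7 values for 7 variables — and 1 appears only in t_6's list, so t_6 = 1.
The 6 still-open variables together cover exactly {3, 4, 5, 6, 7, 8} — 6 values for 6 variables — and 7 appears only in t_8's list, so t_8 = 7.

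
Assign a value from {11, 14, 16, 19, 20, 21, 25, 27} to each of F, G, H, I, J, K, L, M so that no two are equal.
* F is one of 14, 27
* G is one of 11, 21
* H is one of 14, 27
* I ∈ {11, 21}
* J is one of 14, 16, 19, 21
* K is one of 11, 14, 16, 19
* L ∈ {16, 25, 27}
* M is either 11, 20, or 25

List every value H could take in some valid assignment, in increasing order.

14, 27

Among the 8 variables, 20 fits only M (and all 8 values in {11, 14, 16, 19, 20, 21, 25, 27} must be used), so M = 20.
Among the 7 still-open variables, 25 fits only L (and all 7 values in {11, 14, 16, 19, 21, 25, 27} must be used), so L = 25.
F and H between them cover only {14, 27} — a naked pair. Remove those values from J, K.
G and I between them cover only {11, 21} — a naked pair. Remove those values from J, K.
No further eliminations apply; H can still be any of 14, 27.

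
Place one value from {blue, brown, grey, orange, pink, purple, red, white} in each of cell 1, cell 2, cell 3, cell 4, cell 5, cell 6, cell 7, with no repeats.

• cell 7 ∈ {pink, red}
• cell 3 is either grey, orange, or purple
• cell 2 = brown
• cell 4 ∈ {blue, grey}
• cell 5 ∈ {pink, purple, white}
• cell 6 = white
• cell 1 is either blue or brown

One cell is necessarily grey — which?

cell 4

cell 2 must be brown (only option left). Strike brown from cell 1.
cell 6 must be white (only option left). Remove white from cell 5.
That leaves cell 1 = blue. Strike blue from cell 4.
So grey goes to cell 4.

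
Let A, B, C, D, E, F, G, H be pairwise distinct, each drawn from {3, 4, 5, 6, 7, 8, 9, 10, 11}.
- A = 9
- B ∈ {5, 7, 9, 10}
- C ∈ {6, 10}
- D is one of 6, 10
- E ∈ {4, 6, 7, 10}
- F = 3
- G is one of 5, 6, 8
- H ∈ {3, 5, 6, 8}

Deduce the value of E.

4

A has just one choice, so A = 9. Eliminate 9 elsewhere: B.
F has just one choice, so F = 3. Eliminate 3 elsewhere: H.
Among the 6 still-open variables, 4 fits only E (and all 6 values in {4, 5, 6, 7, 8, 10} must be used), so E = 4.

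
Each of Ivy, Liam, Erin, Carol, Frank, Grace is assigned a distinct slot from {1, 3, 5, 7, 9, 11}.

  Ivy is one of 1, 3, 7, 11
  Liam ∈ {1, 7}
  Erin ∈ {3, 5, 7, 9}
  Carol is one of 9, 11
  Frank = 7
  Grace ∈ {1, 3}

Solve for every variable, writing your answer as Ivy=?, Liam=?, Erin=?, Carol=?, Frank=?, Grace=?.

Frank has just one choice, so Frank = 7. Strike 7 from Ivy, Liam, Erin.
Liam has just one choice, so Liam = 1. Eliminate 1 elsewhere: Ivy, Grace.
Grace's domain is down to {3}, so Grace = 3. Strike 3 from Ivy, Erin.
Ivy has just one choice, so Ivy = 11. Strike 11 from Carol.
That leaves Carol = 9. Eliminate 9 elsewhere: Erin.
Erin has just one choice, so Erin = 5.

Ivy=11, Liam=1, Erin=5, Carol=9, Frank=7, Grace=3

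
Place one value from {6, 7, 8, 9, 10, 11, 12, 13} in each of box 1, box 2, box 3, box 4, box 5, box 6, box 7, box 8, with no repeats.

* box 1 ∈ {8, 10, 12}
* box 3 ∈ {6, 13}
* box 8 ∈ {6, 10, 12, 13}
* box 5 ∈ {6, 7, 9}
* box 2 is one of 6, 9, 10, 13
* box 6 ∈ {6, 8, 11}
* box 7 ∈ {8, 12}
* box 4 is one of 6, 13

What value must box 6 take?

The 8 variables draw from only 8 values {6, 7, 8, 9, 10, 11, 12, 13}, so each is used; only box 5 can be 7, hence box 5 = 7.
The 7 still-open variables draw from only 7 values {6, 8, 9, 10, 11, 12, 13}, so each is used; only box 2 can be 9, hence box 2 = 9.
Among the 6 still-open variables, 11 fits only box 6 (and all 6 values in {6, 8, 10, 11, 12, 13} must be used), so box 6 = 11.

11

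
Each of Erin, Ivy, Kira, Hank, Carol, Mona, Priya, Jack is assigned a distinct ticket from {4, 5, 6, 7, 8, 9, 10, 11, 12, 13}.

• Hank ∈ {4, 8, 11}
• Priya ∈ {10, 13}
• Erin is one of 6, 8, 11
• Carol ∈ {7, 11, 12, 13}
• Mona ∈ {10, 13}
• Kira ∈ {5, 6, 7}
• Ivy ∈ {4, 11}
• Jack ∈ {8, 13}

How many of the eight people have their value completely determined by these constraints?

Mona and Priya between them cover only {10, 13} — a naked pair. Remove those values from Carol, Jack.
Jack's domain is down to {8}, so Jack = 8. Eliminate 8 elsewhere: Erin, Hank.
Ivy and Hank between them cover only {4, 11} — a naked pair. Remove those values from Erin, Carol.
Erin has just one choice, so Erin = 6. So Kira can't be 6.
Determined: Erin=6, Jack=8. The other people each still have more than one consistent value. That makes 2.

2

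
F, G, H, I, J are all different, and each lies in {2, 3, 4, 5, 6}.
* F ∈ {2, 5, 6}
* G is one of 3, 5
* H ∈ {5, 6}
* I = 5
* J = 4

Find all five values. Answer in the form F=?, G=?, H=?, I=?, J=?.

I has just one choice, so I = 5. So F, G, H can't be 5.
That leaves J = 4.
That leaves G = 3.
H has just one choice, so H = 6. Remove 6 from F.
F must be 2 (only option left).

F=2, G=3, H=6, I=5, J=4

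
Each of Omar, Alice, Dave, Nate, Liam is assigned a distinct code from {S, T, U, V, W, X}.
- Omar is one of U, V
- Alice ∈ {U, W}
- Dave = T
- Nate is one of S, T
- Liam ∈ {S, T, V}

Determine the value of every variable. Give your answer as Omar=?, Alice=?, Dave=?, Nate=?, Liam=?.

Dave has just one choice, so Dave = T. Strike T from Nate, Liam.
Nate's domain is down to {S}, so Nate = S. So Liam can't be S.
Liam's domain is down to {V}, so Liam = V. So Omar can't be V.
Omar has just one choice, so Omar = U. So Alice can't be U.
That leaves Alice = W.

Omar=U, Alice=W, Dave=T, Nate=S, Liam=V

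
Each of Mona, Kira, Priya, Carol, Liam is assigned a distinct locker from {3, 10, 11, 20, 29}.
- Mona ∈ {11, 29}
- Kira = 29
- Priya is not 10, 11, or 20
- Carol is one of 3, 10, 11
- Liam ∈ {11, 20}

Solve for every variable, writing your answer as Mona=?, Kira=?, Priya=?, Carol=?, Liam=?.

Mona=11, Kira=29, Priya=3, Carol=10, Liam=20

Kira must be 29 (only option left). Strike 29 from Mona, Priya.
Priya must be 3 (only option left). So Carol can't be 3.
Mona must be 11 (only option left). Strike 11 from Carol, Liam.
Carol has just one choice, so Carol = 10.
Liam must be 20 (only option left).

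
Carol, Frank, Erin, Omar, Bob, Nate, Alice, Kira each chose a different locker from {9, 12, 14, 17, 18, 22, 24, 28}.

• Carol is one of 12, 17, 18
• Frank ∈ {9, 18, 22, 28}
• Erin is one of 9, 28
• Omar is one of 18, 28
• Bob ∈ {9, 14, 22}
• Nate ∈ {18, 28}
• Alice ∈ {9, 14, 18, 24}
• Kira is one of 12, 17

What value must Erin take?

9

The 8 variables draw from only 8 values {9, 12, 14, 17, 18, 22, 24, 28}, so each is used; only Alice can be 24, hence Alice = 24.
Among the 7 still-open variables, 14 fits only Bob (and all 7 values in {9, 12, 14, 17, 18, 22, 28} must be used), so Bob = 14.
The 6 still-open variables draw from only 6 values {9, 12, 17, 18, 22, 28}, so each is used; only Frank can be 22, hence Frank = 22.
Among the 5 still-open variables, 9 fits only Erin (and all 5 values in {9, 12, 17, 18, 28} must be used), so Erin = 9.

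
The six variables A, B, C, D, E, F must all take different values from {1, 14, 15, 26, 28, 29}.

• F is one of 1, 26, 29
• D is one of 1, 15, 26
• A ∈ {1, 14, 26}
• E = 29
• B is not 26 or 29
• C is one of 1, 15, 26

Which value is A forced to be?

14

E has just one choice, so E = 29. Strike 29 from F.
The 5 still-open variables draw from only 5 values {1, 14, 15, 26, 28}, so each is used; only B can be 28, hence B = 28.
Among the 4 still-open variables, 14 fits only A (and all 4 values in {1, 14, 15, 26} must be used), so A = 14.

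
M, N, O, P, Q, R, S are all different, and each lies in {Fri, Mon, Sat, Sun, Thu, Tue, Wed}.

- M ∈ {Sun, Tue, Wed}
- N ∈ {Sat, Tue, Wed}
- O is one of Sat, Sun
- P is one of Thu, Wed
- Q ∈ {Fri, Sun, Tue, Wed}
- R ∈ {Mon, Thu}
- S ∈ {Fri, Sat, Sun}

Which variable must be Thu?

Among the 7 variables, Mon fits only R (and all 7 values in {Fri, Mon, Sat, Sun, Thu, Tue, Wed} must be used), so R = Mon.
Among the 6 still-open variables, Thu fits only P (and all 6 values in {Fri, Sat, Sun, Thu, Tue, Wed} must be used), so P = Thu.

P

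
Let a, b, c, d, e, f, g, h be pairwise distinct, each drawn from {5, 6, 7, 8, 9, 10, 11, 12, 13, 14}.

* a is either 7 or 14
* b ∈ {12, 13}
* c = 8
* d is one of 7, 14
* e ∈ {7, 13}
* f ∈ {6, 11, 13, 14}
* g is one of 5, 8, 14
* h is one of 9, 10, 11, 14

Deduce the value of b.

c's domain is down to {8}, so c = 8. Strike 8 from g.
a and d between them cover only {7, 14} — a naked pair. Remove those values from e, f, g, h.
e's domain is down to {13}, so e = 13. Remove 13 from b, f.
So b = 12.

12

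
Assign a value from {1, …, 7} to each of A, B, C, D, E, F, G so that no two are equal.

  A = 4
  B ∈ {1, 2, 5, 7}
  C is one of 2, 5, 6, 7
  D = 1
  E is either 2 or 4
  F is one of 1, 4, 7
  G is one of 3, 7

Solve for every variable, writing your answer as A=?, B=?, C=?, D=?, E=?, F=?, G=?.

A's domain is down to {4}, so A = 4. So E, F can't be 4.
That leaves D = 1. Remove 1 from B, F.
E's domain is down to {2}, so E = 2. So B, C can't be 2.
That leaves F = 7. Eliminate 7 elsewhere: B, C, G.
G has just one choice, so G = 3.
B has just one choice, so B = 5. Eliminate 5 elsewhere: C.
That leaves C = 6.

A=4, B=5, C=6, D=1, E=2, F=7, G=3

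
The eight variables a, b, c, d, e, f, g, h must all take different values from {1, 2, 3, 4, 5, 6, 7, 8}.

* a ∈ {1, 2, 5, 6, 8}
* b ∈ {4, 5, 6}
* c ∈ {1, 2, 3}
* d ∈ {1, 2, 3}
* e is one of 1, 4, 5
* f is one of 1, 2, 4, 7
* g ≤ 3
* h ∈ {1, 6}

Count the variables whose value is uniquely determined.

The 8 variables draw from only 8 values {1, 2, 3, 4, 5, 6, 7, 8}, so each is used; only f can be 7, hence f = 7.
The 7 still-open variables together cover exactly {1, 2, 3, 4, 5, 6, 8} — 7 values for 7 variables — and 8 appears only in a's list, so a = 8.
c, d, g share exactly the 3 values {1, 2, 3}; by pigeonhole those values go to them, so strike 1, 2, 3 from e, h.
h must be 6 (only option left). Strike 6 from b.
Determined: a=8, f=7, h=6. The other variables each still have more than one consistent value. That makes 3.

3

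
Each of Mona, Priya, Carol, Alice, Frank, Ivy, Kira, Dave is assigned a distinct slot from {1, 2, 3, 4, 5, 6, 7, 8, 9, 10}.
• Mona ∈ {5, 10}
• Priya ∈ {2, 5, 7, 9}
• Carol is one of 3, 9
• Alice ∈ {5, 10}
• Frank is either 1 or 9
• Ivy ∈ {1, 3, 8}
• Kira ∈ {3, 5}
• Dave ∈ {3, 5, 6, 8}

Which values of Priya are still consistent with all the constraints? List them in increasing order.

Mona and Alice share exactly the 2 values {5, 10}; by pigeonhole those values go to them, so strike 5, 10 from Priya, Kira, Dave.
Kira has just one choice, so Kira = 3. Strike 3 from Carol, Ivy, Dave.
That leaves Carol = 9. Eliminate 9 elsewhere: Priya, Frank.
Frank must be 1 (only option left). So Ivy can't be 1.
Ivy's domain is down to {8}, so Ivy = 8. Remove 8 from Dave.
Dave must be 6 (only option left).
No further eliminations apply; Priya can still be any of 2, 7.

2, 7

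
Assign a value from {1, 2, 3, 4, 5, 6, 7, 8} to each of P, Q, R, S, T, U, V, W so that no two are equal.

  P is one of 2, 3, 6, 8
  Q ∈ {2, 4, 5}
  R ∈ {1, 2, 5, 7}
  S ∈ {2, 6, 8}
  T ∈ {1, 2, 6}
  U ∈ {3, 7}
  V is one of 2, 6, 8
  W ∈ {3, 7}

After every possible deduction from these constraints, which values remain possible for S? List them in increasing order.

2, 6, 8

The 8 variables draw from only 8 values {1, 2, 3, 4, 5, 6, 7, 8}, so each is used; only Q can be 4, hence Q = 4.
The 7 still-open variables draw from only 7 values {1, 2, 3, 5, 6, 7, 8}, so each is used; only R can be 5, hence R = 5.
Among the 6 still-open variables, 1 fits only T (and all 6 values in {1, 2, 3, 6, 7, 8} must be used), so T = 1.
The 2 variables U and W are confined to {3, 7}, which locks those values in; drop them from P.
No further eliminations apply; S can still be any of 2, 6, 8.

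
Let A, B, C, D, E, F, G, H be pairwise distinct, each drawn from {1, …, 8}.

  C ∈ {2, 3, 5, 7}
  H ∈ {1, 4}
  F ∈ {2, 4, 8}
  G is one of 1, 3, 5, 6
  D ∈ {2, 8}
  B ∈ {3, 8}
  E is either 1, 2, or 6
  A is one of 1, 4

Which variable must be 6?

E

The 8 variables together cover exactly {1, 2, 3, 4, 5, 6, 7, 8} — 8 values for 8 variables — and 7 appears only in C's list, so C = 7.
Among the 7 still-open variables, 5 fits only G (and all 7 values in {1, 2, 3, 4, 5, 6, 8} must be used), so G = 5.
The 6 still-open variables draw from only 6 values {1, 2, 3, 4, 6, 8}, so each is used; only B can be 3, hence B = 3.
Among the 5 still-open variables, 6 fits only E (and all 5 values in {1, 2, 4, 6, 8} must be used), so E = 6.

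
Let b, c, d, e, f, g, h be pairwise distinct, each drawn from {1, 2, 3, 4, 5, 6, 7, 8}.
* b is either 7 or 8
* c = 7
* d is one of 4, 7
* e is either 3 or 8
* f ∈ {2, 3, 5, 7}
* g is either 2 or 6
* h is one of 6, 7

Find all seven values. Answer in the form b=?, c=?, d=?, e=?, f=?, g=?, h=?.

c must be 7 (only option left). Eliminate 7 elsewhere: b, d, f, h.
d's domain is down to {4}, so d = 4.
h's domain is down to {6}, so h = 6. Eliminate 6 elsewhere: g.
b's domain is down to {8}, so b = 8. So e can't be 8.
That leaves e = 3. So f can't be 3.
g must be 2 (only option left). Eliminate 2 elsewhere: f.
f has just one choice, so f = 5.

b=8, c=7, d=4, e=3, f=5, g=2, h=6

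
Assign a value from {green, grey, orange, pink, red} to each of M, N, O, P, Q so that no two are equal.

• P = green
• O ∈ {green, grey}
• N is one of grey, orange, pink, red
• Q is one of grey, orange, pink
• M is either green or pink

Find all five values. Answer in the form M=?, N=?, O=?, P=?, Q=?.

P must be green (only option left). Strike green from M, O.
That leaves M = pink. Strike pink from N, Q.
That leaves O = grey. Strike grey from N, Q.
Q must be orange (only option left). Strike orange from N.
N's domain is down to {red}, so N = red.

M=pink, N=red, O=grey, P=green, Q=orange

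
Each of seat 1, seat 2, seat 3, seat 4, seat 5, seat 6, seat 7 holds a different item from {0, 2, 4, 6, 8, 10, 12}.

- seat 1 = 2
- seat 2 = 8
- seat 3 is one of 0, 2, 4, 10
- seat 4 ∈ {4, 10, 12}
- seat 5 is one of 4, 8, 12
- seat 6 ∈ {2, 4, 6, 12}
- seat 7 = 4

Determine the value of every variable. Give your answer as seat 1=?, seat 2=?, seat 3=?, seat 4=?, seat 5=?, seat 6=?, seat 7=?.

seat 1's domain is down to {2}, so seat 1 = 2. Strike 2 from seat 3, seat 6.
seat 2 has just one choice, so seat 2 = 8. Strike 8 from seat 5.
seat 7 has just one choice, so seat 7 = 4. Strike 4 from seat 3, seat 4, seat 5, seat 6.
seat 5's domain is down to {12}, so seat 5 = 12. Remove 12 from seat 4, seat 6.
That leaves seat 6 = 6.
seat 4's domain is down to {10}, so seat 4 = 10. Remove 10 from seat 3.
seat 3's domain is down to {0}, so seat 3 = 0.

seat 1=2, seat 2=8, seat 3=0, seat 4=10, seat 5=12, seat 6=6, seat 7=4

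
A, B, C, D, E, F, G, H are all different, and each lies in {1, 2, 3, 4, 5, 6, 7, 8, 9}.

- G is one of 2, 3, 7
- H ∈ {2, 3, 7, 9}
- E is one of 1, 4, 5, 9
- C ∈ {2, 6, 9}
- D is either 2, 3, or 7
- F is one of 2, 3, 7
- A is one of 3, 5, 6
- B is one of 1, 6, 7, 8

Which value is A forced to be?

5

D, F, G share exactly the 3 values {2, 3, 7}; by pigeonhole those values go to them, so strike 2, 3, 7 from A, B, C, H.
That leaves H = 9. Strike 9 from C, E.
C must be 6 (only option left). Strike 6 from A, B.
So A = 5.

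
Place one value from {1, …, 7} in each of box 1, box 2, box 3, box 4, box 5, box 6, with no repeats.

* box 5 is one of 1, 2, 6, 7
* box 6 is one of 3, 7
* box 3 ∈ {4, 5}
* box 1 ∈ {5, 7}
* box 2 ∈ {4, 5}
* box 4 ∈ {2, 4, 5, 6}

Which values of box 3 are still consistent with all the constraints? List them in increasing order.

4, 5

box 2 and box 3 share exactly the 2 values {4, 5}; by pigeonhole those values go to them, so strike 4, 5 from box 1, box 4.
box 1's domain is down to {7}, so box 1 = 7. Strike 7 from box 5, box 6.
box 6 has just one choice, so box 6 = 3.
No further eliminations apply; box 3 can still be any of 4, 5.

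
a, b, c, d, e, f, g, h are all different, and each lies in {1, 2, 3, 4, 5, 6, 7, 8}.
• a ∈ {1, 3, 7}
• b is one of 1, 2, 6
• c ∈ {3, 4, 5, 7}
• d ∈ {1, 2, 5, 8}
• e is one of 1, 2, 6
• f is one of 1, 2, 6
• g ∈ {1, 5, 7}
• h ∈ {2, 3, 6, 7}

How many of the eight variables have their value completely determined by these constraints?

3

The 8 variables draw from only 8 values {1, 2, 3, 4, 5, 6, 7, 8}, so each is used; only c can be 4, hence c = 4.
The 7 still-open variables together cover exactly {1, 2, 3, 5, 6, 7, 8} — 7 values for 7 variables — and 8 appears only in d's list, so d = 8.
The 6 still-open variables draw from only 6 values {1, 2, 3, 5, 6, 7}, so each is used; only g can be 5, hence g = 5.
b, e, f between them cover only {1, 2, 6} — a naked triple. Remove those values from a, h.
Determined: c=4, d=8, g=5. The other variables each still have more than one consistent value. That makes 3.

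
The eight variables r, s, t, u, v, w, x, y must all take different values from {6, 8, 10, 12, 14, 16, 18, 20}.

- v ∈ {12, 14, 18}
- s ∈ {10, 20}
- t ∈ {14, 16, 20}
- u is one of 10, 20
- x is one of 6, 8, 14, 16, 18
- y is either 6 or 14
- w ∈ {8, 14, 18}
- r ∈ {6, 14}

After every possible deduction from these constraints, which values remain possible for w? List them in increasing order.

8, 18

The 8 variables draw from only 8 values {6, 8, 10, 12, 14, 16, 18, 20}, so each is used; only v can be 12, hence v = 12.
The 2 variables r and y are confined to {6, 14}, which locks those values in; drop them from t, w, x.
s and u share exactly the 2 values {10, 20}; by pigeonhole those values go to them, so strike 10, 20 from t.
That leaves t = 16. So x can't be 16.
No further eliminations apply; w can still be any of 8, 18.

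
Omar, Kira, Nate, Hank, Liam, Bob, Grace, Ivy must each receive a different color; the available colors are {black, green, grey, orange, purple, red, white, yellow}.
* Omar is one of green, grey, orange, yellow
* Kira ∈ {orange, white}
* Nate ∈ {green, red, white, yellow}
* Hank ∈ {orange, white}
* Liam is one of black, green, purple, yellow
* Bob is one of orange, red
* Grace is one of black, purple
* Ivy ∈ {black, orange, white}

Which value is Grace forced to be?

purple

The 8 variables draw from only 8 values {black, green, grey, orange, purple, red, white, yellow}, so each is used; only Omar can be grey, hence Omar = grey.
Kira and Hank between them cover only {orange, white} — a naked pair. Remove those values from Nate, Bob, Ivy.
That leaves Bob = red. Strike red from Nate.
Ivy's domain is down to {black}, so Ivy = black. So Liam, Grace can't be black.
So Grace = purple.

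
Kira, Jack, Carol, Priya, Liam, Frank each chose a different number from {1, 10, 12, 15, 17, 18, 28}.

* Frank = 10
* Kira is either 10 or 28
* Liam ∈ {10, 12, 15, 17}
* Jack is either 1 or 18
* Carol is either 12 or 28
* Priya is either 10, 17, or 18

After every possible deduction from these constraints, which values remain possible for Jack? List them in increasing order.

1, 18

Frank has just one choice, so Frank = 10. So Kira, Priya, Liam can't be 10.
Kira's domain is down to {28}, so Kira = 28. Remove 28 from Carol.
That leaves Carol = 12. So Liam can't be 12.
No further eliminations apply; Jack can still be any of 1, 18.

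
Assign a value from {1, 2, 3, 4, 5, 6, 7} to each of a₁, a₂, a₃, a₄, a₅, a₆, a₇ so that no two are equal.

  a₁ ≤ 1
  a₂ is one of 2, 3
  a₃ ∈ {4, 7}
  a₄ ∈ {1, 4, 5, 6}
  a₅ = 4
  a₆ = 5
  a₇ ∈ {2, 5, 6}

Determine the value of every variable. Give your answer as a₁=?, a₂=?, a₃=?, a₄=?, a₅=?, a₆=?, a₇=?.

a₁'s domain is down to {1}, so a₁ = 1. Remove 1 from a₄.
a₅ has just one choice, so a₅ = 4. Strike 4 from a₃, a₄.
a₆ must be 5 (only option left). Strike 5 from a₄, a₇.
a₃'s domain is down to {7}, so a₃ = 7.
a₄ must be 6 (only option left). So a₇ can't be 6.
a₇'s domain is down to {2}, so a₇ = 2. So a₂ can't be 2.
a₂'s domain is down to {3}, so a₂ = 3.

a₁=1, a₂=3, a₃=7, a₄=6, a₅=4, a₆=5, a₇=2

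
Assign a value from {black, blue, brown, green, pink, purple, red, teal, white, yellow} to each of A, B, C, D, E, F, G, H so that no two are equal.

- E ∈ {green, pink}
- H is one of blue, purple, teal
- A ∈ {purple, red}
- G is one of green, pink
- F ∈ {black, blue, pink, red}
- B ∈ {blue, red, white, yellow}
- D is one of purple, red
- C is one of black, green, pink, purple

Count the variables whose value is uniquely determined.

3

The 2 variables A and D are confined to {purple, red}, which locks those values in; drop them from B, C, F, H.
E and G share exactly the 2 values {green, pink}; by pigeonhole those values go to them, so strike green, pink from C, F.
C has just one choice, so C = black. Remove black from F.
F must be blue (only option left). Remove blue from B, H.
H's domain is down to {teal}, so H = teal.
Determined: C=black, F=blue, H=teal. The other variables each still have more than one consistent value. That makes 3.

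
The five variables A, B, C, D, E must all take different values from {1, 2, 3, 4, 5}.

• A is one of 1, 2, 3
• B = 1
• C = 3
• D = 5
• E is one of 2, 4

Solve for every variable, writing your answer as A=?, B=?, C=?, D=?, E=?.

A=2, B=1, C=3, D=5, E=4

B must be 1 (only option left). Eliminate 1 elsewhere: A.
That leaves C = 3. Remove 3 from A.
That leaves D = 5.
That leaves A = 2. Remove 2 from E.
That leaves E = 4.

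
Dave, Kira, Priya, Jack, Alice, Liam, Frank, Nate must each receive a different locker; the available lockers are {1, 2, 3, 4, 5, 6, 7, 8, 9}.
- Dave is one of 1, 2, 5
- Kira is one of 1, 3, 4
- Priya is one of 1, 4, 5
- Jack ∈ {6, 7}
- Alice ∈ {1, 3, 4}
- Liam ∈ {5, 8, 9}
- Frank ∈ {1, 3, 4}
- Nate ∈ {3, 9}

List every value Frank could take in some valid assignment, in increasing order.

Kira, Alice, Frank share exactly the 3 values {1, 3, 4}; by pigeonhole those values go to them, so strike 1, 3, 4 from Dave, Priya, Nate.
Priya must be 5 (only option left). Remove 5 from Dave, Liam.
Nate has just one choice, so Nate = 9. Strike 9 from Liam.
That leaves Dave = 2.
Liam's domain is down to {8}, so Liam = 8.
No further eliminations apply; Frank can still be any of 1, 3, 4.

1, 3, 4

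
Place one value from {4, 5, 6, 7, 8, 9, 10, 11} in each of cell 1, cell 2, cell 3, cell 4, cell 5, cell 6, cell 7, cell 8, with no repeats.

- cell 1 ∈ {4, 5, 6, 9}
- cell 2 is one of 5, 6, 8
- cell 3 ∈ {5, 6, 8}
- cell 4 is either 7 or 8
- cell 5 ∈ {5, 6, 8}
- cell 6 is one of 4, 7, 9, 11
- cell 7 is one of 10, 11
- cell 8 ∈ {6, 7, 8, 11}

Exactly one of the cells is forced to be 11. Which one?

cell 8

The 8 variables draw from only 8 values {4, 5, 6, 7, 8, 9, 10, 11}, so each is used; only cell 7 can be 10, hence cell 7 = 10.
cell 2, cell 3, cell 5 share exactly the 3 values {5, 6, 8}; by pigeonhole those values go to them, so strike 5, 6, 8 from cell 1, cell 4, cell 8.
That leaves cell 4 = 7. Remove 7 from cell 6, cell 8.
So 11 goes to cell 8.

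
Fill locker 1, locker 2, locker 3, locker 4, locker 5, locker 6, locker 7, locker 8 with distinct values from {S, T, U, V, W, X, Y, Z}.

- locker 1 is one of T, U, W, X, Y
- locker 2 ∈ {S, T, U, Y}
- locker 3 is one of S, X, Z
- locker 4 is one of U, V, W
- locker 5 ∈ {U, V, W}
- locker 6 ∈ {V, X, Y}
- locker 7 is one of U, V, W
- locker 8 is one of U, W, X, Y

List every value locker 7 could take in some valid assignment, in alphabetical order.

U, V, W

Among the 8 variables, Z fits only locker 3 (and all 8 values in {S, T, U, V, W, X, Y, Z} must be used), so locker 3 = Z.
The 7 still-open variables draw from only 7 values {S, T, U, V, W, X, Y}, so each is used; only locker 2 can be S, hence locker 2 = S.
The 6 still-open variables together cover exactly {T, U, V, W, X, Y} — 6 values for 6 variables — and T appears only in locker 1's list, so locker 1 = T.
locker 4, locker 5, locker 7 share exactly the 3 values {U, V, W}; by pigeonhole those values go to them, so strike U, V, W from locker 6, locker 8.
No further eliminations apply; locker 7 can still be any of U, V, W.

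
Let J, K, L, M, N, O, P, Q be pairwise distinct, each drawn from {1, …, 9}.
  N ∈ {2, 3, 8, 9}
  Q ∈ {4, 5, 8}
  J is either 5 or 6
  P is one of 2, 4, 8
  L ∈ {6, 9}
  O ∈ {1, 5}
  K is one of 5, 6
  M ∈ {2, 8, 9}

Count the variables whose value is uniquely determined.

3

The 8 variables together cover exactly {1, 2, 3, 4, 5, 6, 8, 9} — 8 values for 8 variables — and 1 appears only in O's list, so O = 1.
The 7 still-open variables draw from only 7 values {2, 3, 4, 5, 6, 8, 9}, so each is used; only N can be 3, hence N = 3.
J and K share exactly the 2 values {5, 6}; by pigeonhole those values go to them, so strike 5, 6 from L, Q.
L has just one choice, so L = 9. So M can't be 9.
Determined: L=9, N=3, O=1. The other variables each still have more than one consistent value. That makes 3.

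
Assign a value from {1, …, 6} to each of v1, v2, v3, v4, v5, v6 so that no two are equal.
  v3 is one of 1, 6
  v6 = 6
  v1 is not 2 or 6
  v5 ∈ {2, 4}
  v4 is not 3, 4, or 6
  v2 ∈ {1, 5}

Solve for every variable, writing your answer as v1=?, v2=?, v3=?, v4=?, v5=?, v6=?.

v1=3, v2=5, v3=1, v4=2, v5=4, v6=6

v6 must be 6 (only option left). Remove 6 from v3.
v3's domain is down to {1}, so v3 = 1. Eliminate 1 elsewhere: v1, v2, v4.
That leaves v2 = 5. Eliminate 5 elsewhere: v1, v4.
v4's domain is down to {2}, so v4 = 2. Strike 2 from v5.
v5 has just one choice, so v5 = 4. Remove 4 from v1.
v1's domain is down to {3}, so v1 = 3.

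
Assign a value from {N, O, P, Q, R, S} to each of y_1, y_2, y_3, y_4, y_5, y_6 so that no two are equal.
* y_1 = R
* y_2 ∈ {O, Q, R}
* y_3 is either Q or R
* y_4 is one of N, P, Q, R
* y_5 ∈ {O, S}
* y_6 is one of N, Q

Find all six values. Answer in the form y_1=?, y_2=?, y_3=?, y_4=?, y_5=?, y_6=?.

y_1=R, y_2=O, y_3=Q, y_4=P, y_5=S, y_6=N

y_1's domain is down to {R}, so y_1 = R. So y_2, y_3, y_4 can't be R.
y_3 must be Q (only option left). Remove Q from y_2, y_4, y_6.
y_6 has just one choice, so y_6 = N. Eliminate N elsewhere: y_4.
That leaves y_2 = O. Eliminate O elsewhere: y_5.
y_4's domain is down to {P}, so y_4 = P.
y_5's domain is down to {S}, so y_5 = S.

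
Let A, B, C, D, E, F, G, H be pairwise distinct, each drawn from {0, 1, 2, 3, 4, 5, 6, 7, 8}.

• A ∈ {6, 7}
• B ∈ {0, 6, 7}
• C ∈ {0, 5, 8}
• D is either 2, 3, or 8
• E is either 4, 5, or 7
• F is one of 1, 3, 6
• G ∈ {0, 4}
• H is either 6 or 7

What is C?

8

A and H between them cover only {6, 7} — a naked pair. Remove those values from B, E, F.
That leaves B = 0. Remove 0 from C, G.
G must be 4 (only option left). Eliminate 4 elsewhere: E.
E has just one choice, so E = 5. Eliminate 5 elsewhere: C.
So C = 8.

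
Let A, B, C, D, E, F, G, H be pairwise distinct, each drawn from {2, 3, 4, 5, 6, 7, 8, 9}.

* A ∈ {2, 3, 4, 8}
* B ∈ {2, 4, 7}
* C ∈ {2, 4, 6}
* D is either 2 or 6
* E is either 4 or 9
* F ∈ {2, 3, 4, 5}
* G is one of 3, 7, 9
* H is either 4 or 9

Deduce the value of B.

7

The 8 variables together cover exactly {2, 3, 4, 5, 6, 7, 8, 9} — 8 values for 8 variables — and 5 appears only in F's list, so F = 5.
The 7 still-open variables together cover exactly {2, 3, 4, 6, 7, 8, 9} — 7 values for 7 variables — and 8 appears only in A's list, so A = 8.
The 6 still-open variables together cover exactly {2, 3, 4, 6, 7, 9} — 6 values for 6 variables — and 3 appears only in G's list, so G = 3.
The 5 still-open variables together cover exactly {2, 4, 6, 7, 9} — 5 values for 5 variables — and 7 appears only in B's list, so B = 7.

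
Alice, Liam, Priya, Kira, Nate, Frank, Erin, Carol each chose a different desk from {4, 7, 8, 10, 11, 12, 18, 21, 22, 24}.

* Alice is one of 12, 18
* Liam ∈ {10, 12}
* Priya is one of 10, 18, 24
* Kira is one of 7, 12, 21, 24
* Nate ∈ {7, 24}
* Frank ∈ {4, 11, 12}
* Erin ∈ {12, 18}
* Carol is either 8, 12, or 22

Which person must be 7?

The 2 variables Alice and Erin are confined to {12, 18}, which locks those values in; drop them from Liam, Priya, Kira, Frank, Carol.
Liam must be 10 (only option left). Remove 10 from Priya.
That leaves Priya = 24. So Kira, Nate can't be 24.
So 7 goes to Nate.

Nate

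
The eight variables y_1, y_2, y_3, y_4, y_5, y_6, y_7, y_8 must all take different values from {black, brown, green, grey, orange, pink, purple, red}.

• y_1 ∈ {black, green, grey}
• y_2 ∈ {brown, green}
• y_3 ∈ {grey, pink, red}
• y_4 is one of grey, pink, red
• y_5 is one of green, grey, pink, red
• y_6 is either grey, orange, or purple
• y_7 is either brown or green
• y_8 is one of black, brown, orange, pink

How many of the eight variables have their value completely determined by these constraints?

Among the 8 variables, purple fits only y_6 (and all 8 values in {black, brown, green, grey, orange, pink, purple, red} must be used), so y_6 = purple.
Among the 7 still-open variables, orange fits only y_8 (and all 7 values in {black, brown, green, grey, orange, pink, red} must be used), so y_8 = orange.
The 6 still-open variables draw from only 6 values {black, brown, green, grey, pink, red}, so each is used; only y_1 can be black, hence y_1 = black.
The 2 variables y_2 and y_7 are confined to {brown, green}, which locks those values in; drop them from y_5.
Determined: y_1=black, y_6=purple, y_8=orange. The other variables each still have more than one consistent value. That makes 3.

3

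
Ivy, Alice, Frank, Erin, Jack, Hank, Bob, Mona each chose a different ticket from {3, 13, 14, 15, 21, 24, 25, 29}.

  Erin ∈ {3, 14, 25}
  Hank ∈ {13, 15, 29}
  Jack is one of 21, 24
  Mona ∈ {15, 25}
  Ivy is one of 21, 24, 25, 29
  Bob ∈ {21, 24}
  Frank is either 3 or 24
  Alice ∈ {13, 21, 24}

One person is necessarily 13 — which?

The 8 variables draw from only 8 values {3, 13, 14, 15, 21, 24, 25, 29}, so each is used; only Erin can be 14, hence Erin = 14.
The 7 still-open variables together cover exactly {3, 13, 15, 21, 24, 25, 29} — 7 values for 7 variables — and 3 appears only in Frank's list, so Frank = 3.
Jack and Bob between them cover only {21, 24} — a naked pair. Remove those values from Ivy, Alice.
So 13 goes to Alice.

Alice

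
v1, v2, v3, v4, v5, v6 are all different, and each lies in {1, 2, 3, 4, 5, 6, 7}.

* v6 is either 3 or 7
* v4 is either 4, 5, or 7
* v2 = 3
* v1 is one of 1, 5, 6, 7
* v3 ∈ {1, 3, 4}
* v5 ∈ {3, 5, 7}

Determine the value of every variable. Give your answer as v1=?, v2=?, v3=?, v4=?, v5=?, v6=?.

v2 has just one choice, so v2 = 3. Eliminate 3 elsewhere: v3, v5, v6.
That leaves v6 = 7. Remove 7 from v1, v4, v5.
v5 must be 5 (only option left). Eliminate 5 elsewhere: v1, v4.
That leaves v4 = 4. Remove 4 from v3.
v3 has just one choice, so v3 = 1. Remove 1 from v1.
v1 has just one choice, so v1 = 6.

v1=6, v2=3, v3=1, v4=4, v5=5, v6=7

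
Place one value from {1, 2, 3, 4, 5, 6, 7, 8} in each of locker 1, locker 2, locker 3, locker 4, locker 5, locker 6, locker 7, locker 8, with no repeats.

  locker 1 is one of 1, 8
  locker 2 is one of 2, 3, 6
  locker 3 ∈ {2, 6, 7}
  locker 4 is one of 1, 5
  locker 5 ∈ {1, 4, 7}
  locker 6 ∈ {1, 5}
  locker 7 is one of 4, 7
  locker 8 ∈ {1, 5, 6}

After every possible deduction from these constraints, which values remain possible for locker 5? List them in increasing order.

Among the 8 variables, 3 fits only locker 2 (and all 8 values in {1, 2, 3, 4, 5, 6, 7, 8} must be used), so locker 2 = 3.
The 7 still-open variables draw from only 7 values {1, 2, 4, 5, 6, 7, 8}, so each is used; only locker 3 can be 2, hence locker 3 = 2.
The 6 still-open variables draw from only 6 values {1, 4, 5, 6, 7, 8}, so each is used; only locker 8 can be 6, hence locker 8 = 6.
Among the 5 still-open variables, 8 fits only locker 1 (and all 5 values in {1, 4, 5, 7, 8} must be used), so locker 1 = 8.
The 2 variables locker 4 and locker 6 are confined to {1, 5}, which locks those values in; drop them from locker 5.
No further eliminations apply; locker 5 can still be any of 4, 7.

4, 7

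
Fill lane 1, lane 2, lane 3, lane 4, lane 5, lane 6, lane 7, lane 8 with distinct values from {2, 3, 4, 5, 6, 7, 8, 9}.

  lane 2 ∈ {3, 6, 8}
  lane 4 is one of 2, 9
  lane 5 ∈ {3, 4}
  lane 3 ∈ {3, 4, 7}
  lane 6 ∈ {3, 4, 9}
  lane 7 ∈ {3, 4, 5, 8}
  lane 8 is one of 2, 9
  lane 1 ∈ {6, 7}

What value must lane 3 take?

The 8 variables together cover exactly {2, 3, 4, 5, 6, 7, 8, 9} — 8 values for 8 variables — and 5 appears only in lane 7's list, so lane 7 = 5.
The 7 still-open variables draw from only 7 values {2, 3, 4, 6, 7, 8, 9}, so each is used; only lane 2 can be 8, hence lane 2 = 8.
The 6 still-open variables together cover exactly {2, 3, 4, 6, 7, 9} — 6 values for 6 variables — and 6 appears only in lane 1's list, so lane 1 = 6.
The 5 still-open variables together cover exactly {2, 3, 4, 7, 9} — 5 values for 5 variables — and 7 appears only in lane 3's list, so lane 3 = 7.

7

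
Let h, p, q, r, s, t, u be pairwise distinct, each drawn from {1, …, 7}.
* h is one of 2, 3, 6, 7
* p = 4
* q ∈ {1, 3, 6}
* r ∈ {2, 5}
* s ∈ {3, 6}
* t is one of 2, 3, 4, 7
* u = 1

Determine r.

5

p must be 4 (only option left). Strike 4 from t.
That leaves u = 1. Eliminate 1 elsewhere: q.
Among the 5 still-open variables, 5 fits only r (and all 5 values in {2, 3, 5, 6, 7} must be used), so r = 5.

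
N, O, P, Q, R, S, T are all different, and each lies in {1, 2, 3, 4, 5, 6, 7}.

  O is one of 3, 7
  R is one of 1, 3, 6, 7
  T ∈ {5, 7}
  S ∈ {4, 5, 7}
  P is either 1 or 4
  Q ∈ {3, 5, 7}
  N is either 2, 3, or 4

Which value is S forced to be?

4

The 7 variables draw from only 7 values {1, 2, 3, 4, 5, 6, 7}, so each is used; only N can be 2, hence N = 2.
The 6 still-open variables draw from only 6 values {1, 3, 4, 5, 6, 7}, so each is used; only R can be 6, hence R = 6.
The 5 still-open variables together cover exactly {1, 3, 4, 5, 7} — 5 values for 5 variables — and 1 appears only in P's list, so P = 1.
The 4 still-open variables together cover exactly {3, 4, 5, 7} — 4 values for 4 variables — and 4 appears only in S's list, so S = 4.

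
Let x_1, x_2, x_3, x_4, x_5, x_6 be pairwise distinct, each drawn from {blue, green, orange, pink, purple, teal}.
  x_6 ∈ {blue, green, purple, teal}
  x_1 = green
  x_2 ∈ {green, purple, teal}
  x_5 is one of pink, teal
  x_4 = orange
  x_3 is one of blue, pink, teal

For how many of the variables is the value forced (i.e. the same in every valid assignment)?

2

x_1's domain is down to {green}, so x_1 = green. So x_2, x_6 can't be green.
x_4 has just one choice, so x_4 = orange.
Determined: x_1=green, x_4=orange. The other variables each still have more than one consistent value. That makes 2.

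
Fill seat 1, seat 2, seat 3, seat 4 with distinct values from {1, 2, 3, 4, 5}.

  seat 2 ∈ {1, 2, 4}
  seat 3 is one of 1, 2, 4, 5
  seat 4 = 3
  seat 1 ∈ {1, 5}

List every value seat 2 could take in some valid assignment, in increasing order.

seat 4 has just one choice, so seat 4 = 3.
No further eliminations apply; seat 2 can still be any of 1, 2, 4.

1, 2, 4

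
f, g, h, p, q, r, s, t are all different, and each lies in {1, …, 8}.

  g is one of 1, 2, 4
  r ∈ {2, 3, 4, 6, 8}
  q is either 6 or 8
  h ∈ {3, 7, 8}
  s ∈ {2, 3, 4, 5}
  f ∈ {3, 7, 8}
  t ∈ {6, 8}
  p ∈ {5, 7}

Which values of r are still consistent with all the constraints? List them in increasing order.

The 8 variables together cover exactly {1, 2, 3, 4, 5, 6, 7, 8} — 8 values for 8 variables — and 1 appears only in g's list, so g = 1.
q and t between them cover only {6, 8} — a naked pair. Remove those values from f, h, r.
f and h between them cover only {3, 7} — a naked pair. Remove those values from p, r, s.
p's domain is down to {5}, so p = 5. Eliminate 5 elsewhere: s.
No further eliminations apply; r can still be any of 2, 4.

2, 4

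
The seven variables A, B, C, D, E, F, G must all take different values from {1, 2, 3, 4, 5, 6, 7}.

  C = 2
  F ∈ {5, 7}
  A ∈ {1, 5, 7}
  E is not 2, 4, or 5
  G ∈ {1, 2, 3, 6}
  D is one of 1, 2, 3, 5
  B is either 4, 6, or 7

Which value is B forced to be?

C has just one choice, so C = 2. Eliminate 2 elsewhere: D, G.
The 6 still-open variables together cover exactly {1, 3, 4, 5, 6, 7} — 6 values for 6 variables — and 4 appears only in B's list, so B = 4.

4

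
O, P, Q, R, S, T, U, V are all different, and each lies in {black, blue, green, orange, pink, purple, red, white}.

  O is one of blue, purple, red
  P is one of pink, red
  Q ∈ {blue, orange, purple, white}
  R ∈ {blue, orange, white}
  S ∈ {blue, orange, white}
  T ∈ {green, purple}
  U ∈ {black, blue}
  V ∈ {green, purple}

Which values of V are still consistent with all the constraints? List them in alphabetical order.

green, purple

The 8 variables together cover exactly {black, blue, green, orange, pink, purple, red, white} — 8 values for 8 variables — and black appears only in U's list, so U = black.
The 7 still-open variables draw from only 7 values {blue, green, orange, pink, purple, red, white}, so each is used; only P can be pink, hence P = pink.
Among the 6 still-open variables, red fits only O (and all 6 values in {blue, green, orange, purple, red, white} must be used), so O = red.
T and V share exactly the 2 values {green, purple}; by pigeonhole those values go to them, so strike green, purple from Q.
No further eliminations apply; V can still be any of green, purple.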